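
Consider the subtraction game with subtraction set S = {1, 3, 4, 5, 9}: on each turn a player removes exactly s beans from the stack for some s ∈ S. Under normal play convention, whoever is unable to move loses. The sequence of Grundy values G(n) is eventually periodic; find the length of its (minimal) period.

G(0) = 0
G(1) = mex{0} = 1
G(2) = mex{1} = 0
G(3) = mex{0,0} = 1
G(4) = mex{1,1,0} = 2
G(5) = mex{2,0,1,0} = 3
G(6) = mex{3,1,0,1} = 2
G(7) = mex{2,2,1,0} = 3
G(8) = mex{3,3,2,1} = 0
G(9) = mex{0,2,3,2,0} = 1
G(10) = mex{1,3,2,3,1} = 0
G(11) = mex{0,0,3,2,0} = 1
G(12) = mex{1,1,0,3,1} = 2
G(13) = mex{2,0,1,0,2} = 3
G(14) = mex{3,1,0,1,3} = 2
G(15) = mex{2,2,1,0,2} = 3
G(16) = mex{3,3,2,1,3} = 0
G(17) = mex{0,2,3,2,0} = 1
G(18) = mex{1,3,2,3,1} = 0
G(n+8) = G(n) holds for n = 0,…,8 (a full window of length max(S) = 9), so the sequence is purely periodic with period 8.

8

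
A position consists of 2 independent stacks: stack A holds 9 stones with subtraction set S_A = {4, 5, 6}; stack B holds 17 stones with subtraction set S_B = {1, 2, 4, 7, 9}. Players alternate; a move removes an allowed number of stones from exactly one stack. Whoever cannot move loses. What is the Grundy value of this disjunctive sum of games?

2

Stack A, S = {4, 5, 6}:
n : 0 1 2 3 4 5 6 7 8 9
G : 0 0 0 0 1 1 1 1 2 2
G_A(9) = 2.
Stack B, S = {1, 2, 4, 7, 9}:
n :  0  1  2  3  4  5  6  7  8  9 10 11 12 13 14 15 16 17
G :  0  1  2  0  1  2  0  1  2  3  4  0  1  2  0  1  2  0
G_B(17) = 0.
Combined Grundy value = 2 ⊕ 0 = 2.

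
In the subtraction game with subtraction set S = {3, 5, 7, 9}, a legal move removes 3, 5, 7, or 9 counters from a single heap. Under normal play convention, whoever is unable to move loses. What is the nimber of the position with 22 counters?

3

G(0) = 0
G(1) = mex{} = 0
G(2) = mex{} = 0
G(3) = mex{0} = 1
G(4) = mex{0} = 1
G(5) = mex{0,0} = 1
G(6) = mex{1,0} = 2
G(7) = mex{1,0,0} = 2
G(8) = mex{1,1,0} = 2
G(9) = mex{2,1,0,0} = 3
G(10) = mex{2,1,1,0} = 3
G(11) = mex{2,2,1,0} = 3
G(12) = mex{3,2,1,1} = 0
G(13) = mex{3,2,2,1} = 0
G(14) = mex{3,3,2,1} = 0
G(15) = mex{0,3,2,2} = 1
G(16) = mex{0,3,3,2} = 1
G(17) = mex{0,0,3,2} = 1
G(18) = mex{1,0,3,3} = 2
G(19) = mex{1,0,0,3} = 2
G(20) = mex{1,1,0,3} = 2
G(21) = mex{2,1,0,0} = 3
G(22) = mex{2,1,1,0} = 3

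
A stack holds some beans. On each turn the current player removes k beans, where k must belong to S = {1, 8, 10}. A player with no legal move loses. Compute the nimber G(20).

G(0) = 0
G(1) = mex{0} = 1
G(2) = mex{1} = 0
G(3) = mex{0} = 1
G(4) = mex{1} = 0
G(5) = mex{0} = 1
G(6) = mex{1} = 0
G(7) = mex{0} = 1
G(8) = mex{1,0} = 2
G(9) = mex{2,1} = 0
G(10) = mex{0,0,0} = 1
G(11) = mex{1,1,1} = 0
G(12) = mex{0,0,0} = 1
G(13) = mex{1,1,1} = 0
G(14) = mex{0,0,0} = 1
G(15) = mex{1,1,1} = 0
G(16) = mex{0,2,0} = 1
G(17) = mex{1,0,1} = 2
G(18) = mex{2,1,2} = 0
G(19) = mex{0,0,0} = 1
G(20) = mex{1,1,1} = 0

0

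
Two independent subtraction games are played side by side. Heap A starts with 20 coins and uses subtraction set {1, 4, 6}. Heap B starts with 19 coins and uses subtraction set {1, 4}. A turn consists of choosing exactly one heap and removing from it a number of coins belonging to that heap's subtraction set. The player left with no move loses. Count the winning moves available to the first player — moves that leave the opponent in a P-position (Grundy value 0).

Heap A, S = {1, 4, 6}:
G(0) = 0
G(1) = mex{0} = 1
G(2) = mex{1} = 0
G(3) = mex{0} = 1
G(4) = mex{1,0} = 2
G(5) = mex{2,1} = 0
G(6) = mex{0,0,0} = 1
G(7) = mex{1,1,1} = 0
G(8) = mex{0,2,0} = 1
G(9) = mex{1,0,1} = 2
G(10) = mex{2,1,2} = 0
G(11) = mex{0,0,0} = 1
G(12) = mex{1,1,1} = 0
G(13) = mex{0,2,0} = 1
G(14) = mex{1,0,1} = 2
G(15) = mex{2,1,2} = 0
G(16) = mex{0,0,0} = 1
G(17) = mex{1,1,1} = 0
G(18) = mex{0,2,0} = 1
G(19) = mex{1,0,1} = 2
G(20) = mex{2,1,2} = 0
G_A(20) = 0.
Heap B, S = {1, 4}:
n :  0  1  2  3  4  5  6  7  8  9 10 11 12 13 14 15 16 17 18 19
G :  0  1  0  1  2  0  1  0  1  2  0  1  0  1  2  0  1  0  1  2
G_B(19) = 2.
Combined Grundy value = 0 ⊕ 2 = 2.
A winning move leaves total XOR = 0, i.e. changes one component's Grundy value g to g ⊕ X where X is the current total.
Heap A: need g' = 0⊕2 = 2. Options: 20−1→G=2, 20−4→G=1, 20−6→G=2. Hits: 2.
Heap B: need g' = 2⊕2 = 0. Options: 19−1→G=1, 19−4→G=0. Hits: 1.

3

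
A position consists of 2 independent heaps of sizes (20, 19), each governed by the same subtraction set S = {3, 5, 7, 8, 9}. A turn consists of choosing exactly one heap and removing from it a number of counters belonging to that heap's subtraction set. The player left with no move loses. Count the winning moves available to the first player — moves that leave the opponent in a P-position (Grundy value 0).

0

All heaps use S = {3, 5, 7, 8, 9}:
n :  0  1  2  3  4  5  6  7  8  9 10 11 12 13 14 15 16 17 18 19 20
G :  0  0  0  1  1  1  2  2  2  3  3  3  0  0  0  1  1  1  2  2  2
Heap A: G(20) = 2.
Heap B: G(19) = 2.
Combined Grundy value = 2 ⊕ 2 = 0.
A winning move leaves total XOR = 0, i.e. changes one component's Grundy value g to g ⊕ X where X is the current total.
Heap A: target g' = 2⊕0 = 2, but every legal move changes the Grundy value (mex property), so 0 moves.
Heap B: target g' = 2⊕0 = 2, but every legal move changes the Grundy value (mex property), so 0 moves.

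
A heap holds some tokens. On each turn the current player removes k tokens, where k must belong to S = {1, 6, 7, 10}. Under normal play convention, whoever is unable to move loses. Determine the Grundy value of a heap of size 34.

n :  0  1  2  3  4  5  6  7  8  9 10 11 12 13 14 15 16 17 18 19 20 21 22 23 24 25 26 27 28 29 30 31 32 33 34
G :  0  1  0  1  0  1  2  3  2  3  2  3  4  0  1  0  1  0  1  2  3  2  3  2  3  4  0  1  0  1  0  1  2  3  2

2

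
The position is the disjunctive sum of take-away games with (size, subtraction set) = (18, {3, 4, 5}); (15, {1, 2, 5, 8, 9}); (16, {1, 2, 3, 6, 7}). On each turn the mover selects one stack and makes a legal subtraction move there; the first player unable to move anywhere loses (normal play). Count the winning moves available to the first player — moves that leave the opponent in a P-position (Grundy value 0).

7

Stack A, S = {3, 4, 5}:
n :  0  1  2  3  4  5  6  7  8  9 10 11 12 13 14 15 16 17 18
G :  0  0  0  1  1  1  2  2  0  0  0  1  1  1  2  2  0  0  0
G_A(18) = 0.
Stack B, S = {1, 2, 5, 8, 9}:
G(0) = 0
G(1) = mex{0} = 1
G(2) = mex{1,0} = 2
G(3) = mex{2,1} = 0
G(4) = mex{0,2} = 1
G(5) = mex{1,0,0} = 2
G(6) = mex{2,1,1} = 0
G(7) = mex{0,2,2} = 1
G(8) = mex{1,0,0,0} = 2
G(9) = mex{2,1,1,1,0} = 3
G(10) = mex{3,2,2,2,1} = 0
G(11) = mex{0,3,0,0,2} = 1
G(12) = mex{1,0,1,1,0} = 2
G(13) = mex{2,1,2,2,1} = 0
G(14) = mex{0,2,3,0,2} = 1
G(15) = mex{1,0,0,1,0} = 2
G_B(15) = 2.
Stack C, S = {1, 2, 3, 6, 7}:
n :  0  1  2  3  4  5  6  7  8  9 10 11 12 13 14 15 16
G :  0  1  2  3  0  1  2  3  0  1  2  3  0  1  2  3  0
G_C(16) = 0.
Combined Grundy value = 0 ⊕ 2 ⊕ 0 = 2.
A winning move leaves total XOR = 0, i.e. changes one component's Grundy value g to g ⊕ X where X is the current total.
Stack A: need g' = 0⊕2 = 2. Options: 18−3→G=2, 18−4→G=2, 18−5→G=1. Hits: 2.
Stack B: need g' = 2⊕2 = 0. Options: 15−1→G=1, 15−2→G=0, 15−5→G=0, 15−8→G=1, 15−9→G=0. Hits: 3.
Stack C: need g' = 0⊕2 = 2. Options: 16−1→G=3, 16−2→G=2, 16−3→G=1, 16−6→G=2, 16−7→G=1. Hits: 2.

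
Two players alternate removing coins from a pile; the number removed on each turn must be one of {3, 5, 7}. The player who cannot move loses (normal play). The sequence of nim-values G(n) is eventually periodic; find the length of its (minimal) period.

n :  0  1  2  3  4  5  6  7  8  9 10 11 12 13 14 15 16 17 18 19 20 21
G :  0  0  0  1  1  1  2  2  2  3  0  0  0  1  1  1  2  2  2  3  0  0
G(n+10) = G(n) holds for n = 0,…,6 (a full window of length max(S) = 7), so the sequence is purely periodic with period 10.

10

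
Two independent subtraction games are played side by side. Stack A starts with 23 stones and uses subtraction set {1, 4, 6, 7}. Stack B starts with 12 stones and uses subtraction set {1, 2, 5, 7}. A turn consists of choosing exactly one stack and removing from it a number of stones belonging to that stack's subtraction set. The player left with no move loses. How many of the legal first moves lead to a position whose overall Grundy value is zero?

Stack A, S = {1, 4, 6, 7}:
n :  0  1  2  3  4  5  6  7  8  9 10 11 12 13 14 15 16 17 18 19 20 21 22 23
G :  0  1  0  1  2  0  1  2  3  2  0  1  2  0  1  0  1  2  0  1  2  3  2  0
G_A(23) = 0.
Stack B, S = {1, 2, 5, 7}:
G(0) = 0
G(1) = mex{0} = 1
G(2) = mex{1,0} = 2
G(3) = mex{2,1} = 0
G(4) = mex{0,2} = 1
G(5) = mex{1,0,0} = 2
G(6) = mex{2,1,1} = 0
G(7) = mex{0,2,2,0} = 1
G(8) = mex{1,0,0,1} = 2
G(9) = mex{2,1,1,2} = 0
G(10) = mex{0,2,2,0} = 1
G(11) = mex{1,0,0,1} = 2
G(12) = mex{2,1,1,2} = 0
G_B(12) = 0.
Combined Grundy value = 0 ⊕ 0 = 0.
A winning move leaves total XOR = 0, i.e. changes one component's Grundy value g to g ⊕ X where X is the current total.
Stack A: target g' = 0⊕0 = 0, but every legal move changes the Grundy value (mex property), so 0 moves.
Stack B: target g' = 0⊕0 = 0, but every legal move changes the Grundy value (mex property), so 0 moves.

0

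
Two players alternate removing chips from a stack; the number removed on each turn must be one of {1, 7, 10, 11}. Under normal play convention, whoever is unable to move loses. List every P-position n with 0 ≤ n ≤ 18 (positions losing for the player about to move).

G(0) = 0
G(1) = mex{0} = 1
G(2) = mex{1} = 0
G(3) = mex{0} = 1
G(4) = mex{1} = 0
G(5) = mex{0} = 1
G(6) = mex{1} = 0
G(7) = mex{0,0} = 1
G(8) = mex{1,1} = 0
G(9) = mex{0,0} = 1
G(10) = mex{1,1,0} = 2
G(11) = mex{2,0,1,0} = 3
G(12) = mex{3,1,0,1} = 2
G(13) = mex{2,0,1,0} = 3
G(14) = mex{3,1,0,1} = 2
G(15) = mex{2,0,1,0} = 3
G(16) = mex{3,1,0,1} = 2
G(17) = mex{2,2,1,0} = 3
G(18) = mex{3,3,0,1} = 2
P-positions are exactly the n with G(n) = 0.

0, 2, 4, 6, 8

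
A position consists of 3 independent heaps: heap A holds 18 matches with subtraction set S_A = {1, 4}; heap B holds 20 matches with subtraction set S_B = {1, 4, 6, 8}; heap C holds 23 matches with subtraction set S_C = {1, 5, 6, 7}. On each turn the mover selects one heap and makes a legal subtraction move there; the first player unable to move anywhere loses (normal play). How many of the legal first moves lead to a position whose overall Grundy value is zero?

Heap A, S = {1, 4}:
n :  0  1  2  3  4  5  6  7  8  9 10 11 12 13 14 15 16 17 18
G :  0  1  0  1  2  0  1  0  1  2  0  1  0  1  2  0  1  0  1
G_A(18) = 1.
Heap B, S = {1, 4, 6, 8}:
G(0) = 0
G(1) = mex{0} = 1
G(2) = mex{1} = 0
G(3) = mex{0} = 1
G(4) = mex{1,0} = 2
G(5) = mex{2,1} = 0
G(6) = mex{0,0,0} = 1
G(7) = mex{1,1,1} = 0
G(8) = mex{0,2,0,0} = 1
G(9) = mex{1,0,1,1} = 2
G(10) = mex{2,1,2,0} = 3
G(11) = mex{3,0,0,1} = 2
G(12) = mex{2,1,1,2} = 0
G(13) = mex{0,2,0,0} = 1
G(14) = mex{1,3,1,1} = 0
G(15) = mex{0,2,2,0} = 1
G(16) = mex{1,0,3,1} = 2
G(17) = mex{2,1,2,2} = 0
G(18) = mex{0,0,0,3} = 1
G(19) = mex{1,1,1,2} = 0
G(20) = mex{0,2,0,0} = 1
G_B(20) = 1.
Heap C, S = {1, 5, 6, 7}:
n :  0  1  2  3  4  5  6  7  8  9 10 11 12 13 14 15 16 17 18 19 20 21 22 23
G :  0  1  0  1  0  1  2  3  2  3  2  3  0  1  0  1  0  1  2  3  2  3  2  3
G_C(23) = 3.
Combined Grundy value = 1 ⊕ 1 ⊕ 3 = 3.
A winning move leaves total XOR = 0, i.e. changes one component's Grundy value g to g ⊕ X where X is the current total.
Heap A: need g' = 1⊕3 = 2. Options: 18−1→G=0, 18−4→G=2. Hits: 1.
Heap B: need g' = 1⊕3 = 2. Options: 20−1→G=0, 20−4→G=2, 20−6→G=0, 20−8→G=0. Hits: 1.
Heap C: need g' = 3⊕3 = 0. Options: 23−1→G=2, 23−5→G=2, 23−6→G=1, 23−7→G=0. Hits: 1.

3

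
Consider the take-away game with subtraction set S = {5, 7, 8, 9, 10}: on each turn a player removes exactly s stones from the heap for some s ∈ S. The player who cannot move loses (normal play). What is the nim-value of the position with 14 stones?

2

n :  0  1  2  3  4  5  6  7  8  9 10 11 12 13 14
G :  0  0  0  0  0  1  1  1  1  1  2  2  2  2  2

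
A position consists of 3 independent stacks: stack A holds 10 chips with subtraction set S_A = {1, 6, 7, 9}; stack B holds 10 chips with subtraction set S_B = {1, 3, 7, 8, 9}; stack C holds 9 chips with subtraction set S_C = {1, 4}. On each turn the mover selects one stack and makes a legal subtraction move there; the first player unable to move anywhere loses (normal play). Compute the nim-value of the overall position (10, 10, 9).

2

Stack A, S = {1, 6, 7, 9}:
n :  0  1  2  3  4  5  6  7  8  9 10
G :  0  1  0  1  0  1  2  3  2  3  2
G_A(10) = 2.
Stack B, S = {1, 3, 7, 8, 9}:
n :  0  1  2  3  4  5  6  7  8  9 10
G :  0  1  0  1  0  1  0  1  2  3  2
G_B(10) = 2.
Stack C, S = {1, 4}:
G(0) = 0
G(1) = mex{0} = 1
G(2) = mex{1} = 0
G(3) = mex{0} = 1
G(4) = mex{1,0} = 2
G(5) = mex{2,1} = 0
G(6) = mex{0,0} = 1
G(7) = mex{1,1} = 0
G(8) = mex{0,2} = 1
G(9) = mex{1,0} = 2
G_C(9) = 2.
Combined Grundy value = 2 ⊕ 2 ⊕ 2 = 2.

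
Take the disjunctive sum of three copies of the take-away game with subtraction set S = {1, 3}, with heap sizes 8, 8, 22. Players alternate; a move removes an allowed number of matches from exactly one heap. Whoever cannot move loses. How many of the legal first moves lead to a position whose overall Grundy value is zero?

All heaps use S = {1, 3}:
n :  0  1  2  3  4  5  6  7  8  9 10 11 12 13 14 15 16 17 18 19 20 21 22
G :  0  1  0  1  0  1  0  1  0  1  0  1  0  1  0  1  0  1  0  1  0  1  0
Heap A: G(8) = 0.
Heap B: G(8) = 0.
Heap C: G(22) = 0.
Combined Grundy value = 0 ⊕ 0 ⊕ 0 = 0.
A winning move leaves total XOR = 0, i.e. changes one component's Grundy value g to g ⊕ X where X is the current total.
Heap A: target g' = 0⊕0 = 0, but every legal move changes the Grundy value (mex property), so 0 moves.
Heap B: target g' = 0⊕0 = 0, but every legal move changes the Grundy value (mex property), so 0 moves.
Heap C: target g' = 0⊕0 = 0, but every legal move changes the Grundy value (mex property), so 0 moves.

0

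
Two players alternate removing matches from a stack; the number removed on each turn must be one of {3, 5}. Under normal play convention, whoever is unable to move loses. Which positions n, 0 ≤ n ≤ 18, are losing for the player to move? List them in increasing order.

0, 1, 2, 8, 9, 10, 16, 17, 18

G(0) = 0
G(1) = mex{} = 0
G(2) = mex{} = 0
G(3) = mex{0} = 1
G(4) = mex{0} = 1
G(5) = mex{0,0} = 1
G(6) = mex{1,0} = 2
G(7) = mex{1,0} = 2
G(8) = mex{1,1} = 0
G(9) = mex{2,1} = 0
G(10) = mex{2,1} = 0
G(11) = mex{0,2} = 1
G(12) = mex{0,2} = 1
G(13) = mex{0,0} = 1
G(14) = mex{1,0} = 2
G(15) = mex{1,0} = 2
G(16) = mex{1,1} = 0
G(17) = mex{2,1} = 0
G(18) = mex{2,1} = 0
P-positions are exactly the n with G(n) = 0.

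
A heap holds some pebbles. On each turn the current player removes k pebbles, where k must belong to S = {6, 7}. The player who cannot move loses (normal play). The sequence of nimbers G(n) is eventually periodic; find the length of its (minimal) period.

G(0) = 0
G(1) = mex{} = 0
G(2) = mex{} = 0
G(3) = mex{} = 0
G(4) = mex{} = 0
G(5) = mex{} = 0
G(6) = mex{0} = 1
G(7) = mex{0,0} = 1
G(8) = mex{0,0} = 1
G(9) = mex{0,0} = 1
G(10) = mex{0,0} = 1
G(11) = mex{0,0} = 1
G(12) = mex{1,0} = 2
G(13) = mex{1,1} = 0
G(14) = mex{1,1} = 0
G(15) = mex{1,1} = 0
G(16) = mex{1,1} = 0
G(17) = mex{1,1} = 0
G(18) = mex{2,1} = 0
G(19) = mex{0,2} = 1
G(20) = mex{0,0} = 1
G(21) = mex{0,0} = 1
G(22) = mex{0,0} = 1
G(23) = mex{0,0} = 1
G(24) = mex{0,0} = 1
G(25) = mex{1,0} = 2
G(26) = mex{1,1} = 0
G(27) = mex{1,1} = 0
G(n+13) = G(n) holds for n = 0,…,6 (a full window of length max(S) = 7), so the sequence is purely periodic with period 13.

13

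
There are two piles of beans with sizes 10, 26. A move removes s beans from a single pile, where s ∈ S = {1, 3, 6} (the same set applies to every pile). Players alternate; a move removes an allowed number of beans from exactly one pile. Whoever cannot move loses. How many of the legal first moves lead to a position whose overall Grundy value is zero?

1

All piles use S = {1, 3, 6}:
G(0) = 0
G(1) = mex{0} = 1
G(2) = mex{1} = 0
G(3) = mex{0,0} = 1
G(4) = mex{1,1} = 0
G(5) = mex{0,0} = 1
G(6) = mex{1,1,0} = 2
G(7) = mex{2,0,1} = 3
G(8) = mex{3,1,0} = 2
G(9) = mex{2,2,1} = 0
G(10) = mex{0,3,0} = 1
G(11) = mex{1,2,1} = 0
G(12) = mex{0,0,2} = 1
G(13) = mex{1,1,3} = 0
G(14) = mex{0,0,2} = 1
G(15) = mex{1,1,0} = 2
G(16) = mex{2,0,1} = 3
G(17) = mex{3,1,0} = 2
G(18) = mex{2,2,1} = 0
G(19) = mex{0,3,0} = 1
G(20) = mex{1,2,1} = 0
G(21) = mex{0,0,2} = 1
G(22) = mex{1,1,3} = 0
G(23) = mex{0,0,2} = 1
G(24) = mex{1,1,0} = 2
G(25) = mex{2,0,1} = 3
G(26) = mex{3,1,0} = 2
Pile A: G(10) = 1.
Pile B: G(26) = 2.
Combined Grundy value = 1 ⊕ 2 = 3.
A winning move leaves total XOR = 0, i.e. changes one component's Grundy value g to g ⊕ X where X is the current total.
Pile A: need g' = 1⊕3 = 2. Options: 10−1→G=0, 10−3→G=3, 10−6→G=0. Hits: 0.
Pile B: need g' = 2⊕3 = 1. Options: 26−1→G=3, 26−3→G=1, 26−6→G=0. Hits: 1.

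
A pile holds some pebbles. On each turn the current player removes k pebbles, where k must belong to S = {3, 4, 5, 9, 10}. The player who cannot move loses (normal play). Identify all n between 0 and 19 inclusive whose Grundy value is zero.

0, 1, 2, 8, 14, 15, 16

G(0) = 0
G(1) = mex{} = 0
G(2) = mex{} = 0
G(3) = mex{0} = 1
G(4) = mex{0,0} = 1
G(5) = mex{0,0,0} = 1
G(6) = mex{1,0,0} = 2
G(7) = mex{1,1,0} = 2
G(8) = mex{1,1,1} = 0
G(9) = mex{2,1,1,0} = 3
G(10) = mex{2,2,1,0,0} = 3
G(11) = mex{0,2,2,0,0} = 1
G(12) = mex{3,0,2,1,0} = 4
G(13) = mex{3,3,0,1,1} = 2
G(14) = mex{1,3,3,1,1} = 0
G(15) = mex{4,1,3,2,1} = 0
G(16) = mex{2,4,1,2,2} = 0
G(17) = mex{0,2,4,0,2} = 1
G(18) = mex{0,0,2,3,0} = 1
G(19) = mex{0,0,0,3,3} = 1
P-positions are exactly the n with G(n) = 0.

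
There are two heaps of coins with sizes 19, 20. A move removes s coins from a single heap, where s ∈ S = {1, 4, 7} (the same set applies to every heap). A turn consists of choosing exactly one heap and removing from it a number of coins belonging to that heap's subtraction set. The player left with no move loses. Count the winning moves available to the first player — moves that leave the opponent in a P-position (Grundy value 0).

All heaps use S = {1, 4, 7}:
G(0) = 0
G(1) = mex{0} = 1
G(2) = mex{1} = 0
G(3) = mex{0} = 1
G(4) = mex{1,0} = 2
G(5) = mex{2,1} = 0
G(6) = mex{0,0} = 1
G(7) = mex{1,1,0} = 2
G(8) = mex{2,2,1} = 0
G(9) = mex{0,0,0} = 1
G(10) = mex{1,1,1} = 0
G(11) = mex{0,2,2} = 1
G(12) = mex{1,0,0} = 2
G(13) = mex{2,1,1} = 0
G(14) = mex{0,0,2} = 1
G(15) = mex{1,1,0} = 2
G(16) = mex{2,2,1} = 0
G(17) = mex{0,0,0} = 1
G(18) = mex{1,1,1} = 0
G(19) = mex{0,2,2} = 1
G(20) = mex{1,0,0} = 2
Heap A: G(19) = 1.
Heap B: G(20) = 2.
Combined Grundy value = 1 ⊕ 2 = 3.
A winning move leaves total XOR = 0, i.e. changes one component's Grundy value g to g ⊕ X where X is the current total.
Heap A: need g' = 1⊕3 = 2. Options: 19−1→G=0, 19−4→G=2, 19−7→G=2. Hits: 2.
Heap B: need g' = 2⊕3 = 1. Options: 20−1→G=1, 20−4→G=0, 20−7→G=0. Hits: 1.

3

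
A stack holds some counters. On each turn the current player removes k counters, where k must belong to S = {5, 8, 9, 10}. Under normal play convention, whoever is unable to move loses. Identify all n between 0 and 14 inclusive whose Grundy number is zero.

n :  0  1  2  3  4  5  6  7  8  9 10 11 12 13 14
G :  0  0  0  0  0  1  1  1  1  1  2  2  2  2  2
P-positions are exactly the n with G(n) = 0.

0, 1, 2, 3, 4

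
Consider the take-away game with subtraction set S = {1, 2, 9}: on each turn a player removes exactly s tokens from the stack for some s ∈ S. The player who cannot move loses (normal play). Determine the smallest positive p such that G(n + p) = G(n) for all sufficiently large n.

n :  0  1  2  3  4  5  6  7  8  9 10 11 12 13 14 15 16 17 18 19 20 21
G :  0  1  2  0  1  2  0  1  2  3  0  1  2  0  1  2  0  1  2  3  0  1
G(n+10) = G(n) holds for n = 0,…,8 (a full window of length max(S) = 9), so the sequence is purely periodic with period 10.

10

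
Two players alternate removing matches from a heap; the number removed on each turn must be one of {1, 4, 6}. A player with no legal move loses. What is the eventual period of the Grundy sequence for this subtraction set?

G(0) = 0
G(1) = mex{0} = 1
G(2) = mex{1} = 0
G(3) = mex{0} = 1
G(4) = mex{1,0} = 2
G(5) = mex{2,1} = 0
G(6) = mex{0,0,0} = 1
G(7) = mex{1,1,1} = 0
G(8) = mex{0,2,0} = 1
G(9) = mex{1,0,1} = 2
G(10) = mex{2,1,2} = 0
G(11) = mex{0,0,0} = 1
G(12) = mex{1,1,1} = 0
G(13) = mex{0,2,0} = 1
G(14) = mex{1,0,1} = 2
G(n+5) = G(n) holds for n = 0,…,5 (a full window of length max(S) = 6), so the sequence is purely periodic with period 5.

5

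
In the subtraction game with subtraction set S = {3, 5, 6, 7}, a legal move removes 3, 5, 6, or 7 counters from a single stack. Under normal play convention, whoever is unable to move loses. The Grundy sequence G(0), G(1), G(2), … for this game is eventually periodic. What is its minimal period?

n :  0  1  2  3  4  5  6  7  8  9 10 11 12 13 14 15 16 17 18 19 20 21
G :  0  0  0  1  1  1  2  2  2  3  0  0  0  1  1  1  2  2  2  3  0  0
G(n+10) = G(n) holds for n = 0,…,6 (a full window of length max(S) = 7), so the sequence is purely periodic with period 10.

10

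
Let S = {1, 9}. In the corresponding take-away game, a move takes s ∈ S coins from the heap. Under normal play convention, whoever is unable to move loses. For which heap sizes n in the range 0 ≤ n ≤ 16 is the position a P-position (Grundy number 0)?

G(0) = 0
G(1) = mex{0} = 1
G(2) = mex{1} = 0
G(3) = mex{0} = 1
G(4) = mex{1} = 0
G(5) = mex{0} = 1
G(6) = mex{1} = 0
G(7) = mex{0} = 1
G(8) = mex{1} = 0
G(9) = mex{0,0} = 1
G(10) = mex{1,1} = 0
G(11) = mex{0,0} = 1
G(12) = mex{1,1} = 0
G(13) = mex{0,0} = 1
G(14) = mex{1,1} = 0
G(15) = mex{0,0} = 1
G(16) = mex{1,1} = 0
P-positions are exactly the n with G(n) = 0.

0, 2, 4, 6, 8, 10, 12, 14, 16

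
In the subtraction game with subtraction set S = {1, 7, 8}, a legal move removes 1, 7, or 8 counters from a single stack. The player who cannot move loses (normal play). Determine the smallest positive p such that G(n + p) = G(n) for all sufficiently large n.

15

n :  0  1  2  3  4  5  6  7  8  9 10 11 12 13 14 15 16 17 18 19 20 21 22 23 24 25 26 27 28 29 30 31
G :  0  1  0  1  0  1  0  1  2  3  2  3  2  3  2  0  1  0  1  0  1  0  1  2  3  2  3  2  3  2  0  1
G(n+15) = G(n) holds for n = 0,…,7 (a full window of length max(S) = 8), so the sequence is purely periodic with period 15.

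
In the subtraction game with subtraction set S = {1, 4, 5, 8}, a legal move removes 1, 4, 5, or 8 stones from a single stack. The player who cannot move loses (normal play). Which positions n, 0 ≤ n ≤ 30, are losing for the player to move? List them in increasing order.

n :  0  1  2  3  4  5  6  7  8  9 10 11 12 13 14 15 16 17 18 19 20 21 22 23 24 25 26 27 28 29 30
G :  0  1  0  1  2  3  2  3  4  0  1  0  1  2  3  2  3  4  0  1  0  1  2  3  2  3  4  0  1  0  1
P-positions are exactly the n with G(n) = 0.

0, 2, 9, 11, 18, 20, 27, 29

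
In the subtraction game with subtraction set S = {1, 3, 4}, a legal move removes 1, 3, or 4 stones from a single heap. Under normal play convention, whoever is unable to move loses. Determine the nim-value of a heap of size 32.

G(0) = 0
G(1) = mex{0} = 1
G(2) = mex{1} = 0
G(3) = mex{0,0} = 1
G(4) = mex{1,1,0} = 2
G(5) = mex{2,0,1} = 3
G(6) = mex{3,1,0} = 2
G(7) = mex{2,2,1} = 0
G(8) = mex{0,3,2} = 1
G(9) = mex{1,2,3} = 0
G(10) = mex{0,0,2} = 1
G(11) = mex{1,1,0} = 2
G(12) = mex{2,0,1} = 3
G(13) = mex{3,1,0} = 2
G(14) = mex{2,2,1} = 0
G(15) = mex{0,3,2} = 1
G(16) = mex{1,2,3} = 0
G(17) = mex{0,0,2} = 1
G(18) = mex{1,1,0} = 2
G(19) = mex{2,0,1} = 3
G(20) = mex{3,1,0} = 2
G(21) = mex{2,2,1} = 0
G(22) = mex{0,3,2} = 1
G(23) = mex{1,2,3} = 0
G(24) = mex{0,0,2} = 1
G(25) = mex{1,1,0} = 2
G(26) = mex{2,0,1} = 3
G(27) = mex{3,1,0} = 2
G(28) = mex{2,2,1} = 0
G(29) = mex{0,3,2} = 1
G(30) = mex{1,2,3} = 0
G(31) = mex{0,0,2} = 1
G(32) = mex{1,1,0} = 2

2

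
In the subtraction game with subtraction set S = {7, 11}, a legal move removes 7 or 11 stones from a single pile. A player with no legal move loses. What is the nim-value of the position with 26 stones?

1

G(0) = 0
G(1) = mex{} = 0
G(2) = mex{} = 0
G(3) = mex{} = 0
G(4) = mex{} = 0
G(5) = mex{} = 0
G(6) = mex{} = 0
G(7) = mex{0} = 1
G(8) = mex{0} = 1
G(9) = mex{0} = 1
G(10) = mex{0} = 1
G(11) = mex{0,0} = 1
G(12) = mex{0,0} = 1
G(13) = mex{0,0} = 1
G(14) = mex{1,0} = 2
G(15) = mex{1,0} = 2
G(16) = mex{1,0} = 2
G(17) = mex{1,0} = 2
G(18) = mex{1,1} = 0
G(19) = mex{1,1} = 0
G(20) = mex{1,1} = 0
G(21) = mex{2,1} = 0
G(22) = mex{2,1} = 0
G(23) = mex{2,1} = 0
G(24) = mex{2,1} = 0
G(25) = mex{0,2} = 1
G(26) = mex{0,2} = 1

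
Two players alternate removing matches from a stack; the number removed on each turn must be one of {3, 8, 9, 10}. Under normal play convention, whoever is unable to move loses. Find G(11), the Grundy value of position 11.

3

n :  0  1  2  3  4  5  6  7  8  9 10 11
G :  0  0  0  1  1  1  0  0  2  1  1  3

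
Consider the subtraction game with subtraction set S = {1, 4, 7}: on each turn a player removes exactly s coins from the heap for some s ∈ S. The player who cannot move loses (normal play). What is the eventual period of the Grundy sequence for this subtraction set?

n :  0  1  2  3  4  5  6  7  8  9 10 11 12 13 14 15 16 17
G :  0  1  0  1  2  0  1  2  0  1  0  1  2  0  1  2  0  1
G(n+8) = G(n) holds for n = 0,…,6 (a full window of length max(S) = 7), so the sequence is purely periodic with period 8.

8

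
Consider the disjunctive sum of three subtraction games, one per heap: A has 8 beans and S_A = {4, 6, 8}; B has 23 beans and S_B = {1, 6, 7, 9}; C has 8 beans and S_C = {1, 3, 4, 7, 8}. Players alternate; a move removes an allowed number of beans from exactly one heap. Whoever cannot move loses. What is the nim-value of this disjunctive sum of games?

Heap A, S = {4, 6, 8}:
G(0) = 0
G(1) = mex{} = 0
G(2) = mex{} = 0
G(3) = mex{} = 0
G(4) = mex{0} = 1
G(5) = mex{0} = 1
G(6) = mex{0,0} = 1
G(7) = mex{0,0} = 1
G(8) = mex{1,0,0} = 2
G_A(8) = 2.
Heap B, S = {1, 6, 7, 9}:
G(0) = 0
G(1) = mex{0} = 1
G(2) = mex{1} = 0
G(3) = mex{0} = 1
G(4) = mex{1} = 0
G(5) = mex{0} = 1
G(6) = mex{1,0} = 2
G(7) = mex{2,1,0} = 3
G(8) = mex{3,0,1} = 2
G(9) = mex{2,1,0,0} = 3
G(10) = mex{3,0,1,1} = 2
G(11) = mex{2,1,0,0} = 3
G(12) = mex{3,2,1,1} = 0
G(13) = mex{0,3,2,0} = 1
G(14) = mex{1,2,3,1} = 0
G(15) = mex{0,3,2,2} = 1
G(16) = mex{1,2,3,3} = 0
G(17) = mex{0,3,2,2} = 1
G(18) = mex{1,0,3,3} = 2
G(19) = mex{2,1,0,2} = 3
G(20) = mex{3,0,1,3} = 2
G(21) = mex{2,1,0,0} = 3
G(22) = mex{3,0,1,1} = 2
G(23) = mex{2,1,0,0} = 3
G_B(23) = 3.
Heap C, S = {1, 3, 4, 7, 8}:
n : 0 1 2 3 4 5 6 7 8
G : 0 1 0 1 2 3 2 3 4
G_C(8) = 4.
Combined Grundy value = 2 ⊕ 3 ⊕ 4 = 5.

5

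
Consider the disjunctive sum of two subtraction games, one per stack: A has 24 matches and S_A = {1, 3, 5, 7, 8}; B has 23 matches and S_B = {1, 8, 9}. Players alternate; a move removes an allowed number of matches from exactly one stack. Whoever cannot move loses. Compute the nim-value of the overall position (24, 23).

2

Stack A, S = {1, 3, 5, 7, 8}:
n :  0  1  2  3  4  5  6  7  8  9 10 11 12 13 14 15 16 17 18 19 20 21 22 23 24
G :  0  1  0  1  0  1  0  1  2  3  2  3  2  3  2  0  1  0  1  0  1  0  1  2  3
G_A(24) = 3.
Stack B, S = {1, 8, 9}:
G(0) = 0
G(1) = mex{0} = 1
G(2) = mex{1} = 0
G(3) = mex{0} = 1
G(4) = mex{1} = 0
G(5) = mex{0} = 1
G(6) = mex{1} = 0
G(7) = mex{0} = 1
G(8) = mex{1,0} = 2
G(9) = mex{2,1,0} = 3
G(10) = mex{3,0,1} = 2
G(11) = mex{2,1,0} = 3
G(12) = mex{3,0,1} = 2
G(13) = mex{2,1,0} = 3
G(14) = mex{3,0,1} = 2
G(15) = mex{2,1,0} = 3
G(16) = mex{3,2,1} = 0
G(17) = mex{0,3,2} = 1
G(18) = mex{1,2,3} = 0
G(19) = mex{0,3,2} = 1
G(20) = mex{1,2,3} = 0
G(21) = mex{0,3,2} = 1
G(22) = mex{1,2,3} = 0
G(23) = mex{0,3,2} = 1
G_B(23) = 1.
Combined Grundy value = 3 ⊕ 1 = 2.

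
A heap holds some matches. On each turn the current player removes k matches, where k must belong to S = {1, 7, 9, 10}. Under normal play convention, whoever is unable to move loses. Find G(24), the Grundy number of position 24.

1

n :  0  1  2  3  4  5  6  7  8  9 10 11 12 13 14 15 16 17 18 19 20 21 22 23 24
G :  0  1  0  1  0  1  0  1  0  1  2  3  2  3  2  3  2  3  2  0  1  0  1  0  1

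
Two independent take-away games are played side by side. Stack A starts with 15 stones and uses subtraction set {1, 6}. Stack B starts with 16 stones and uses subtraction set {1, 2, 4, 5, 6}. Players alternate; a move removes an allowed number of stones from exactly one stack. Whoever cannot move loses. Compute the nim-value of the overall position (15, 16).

Stack A, S = {1, 6}:
G(0) = 0
G(1) = mex{0} = 1
G(2) = mex{1} = 0
G(3) = mex{0} = 1
G(4) = mex{1} = 0
G(5) = mex{0} = 1
G(6) = mex{1,0} = 2
G(7) = mex{2,1} = 0
G(8) = mex{0,0} = 1
G(9) = mex{1,1} = 0
G(10) = mex{0,0} = 1
G(11) = mex{1,1} = 0
G(12) = mex{0,2} = 1
G(13) = mex{1,0} = 2
G(14) = mex{2,1} = 0
G(15) = mex{0,0} = 1
G_A(15) = 1.
Stack B, S = {1, 2, 4, 5, 6}:
G(0) = 0
G(1) = mex{0} = 1
G(2) = mex{1,0} = 2
G(3) = mex{2,1} = 0
G(4) = mex{0,2,0} = 1
G(5) = mex{1,0,1,0} = 2
G(6) = mex{2,1,2,1,0} = 3
G(7) = mex{3,2,0,2,1} = 4
G(8) = mex{4,3,1,0,2} = 5
G(9) = mex{5,4,2,1,0} = 3
G(10) = mex{3,5,3,2,1} = 0
G(11) = mex{0,3,4,3,2} = 1
G(12) = mex{1,0,5,4,3} = 2
G(13) = mex{2,1,3,5,4} = 0
G(14) = mex{0,2,0,3,5} = 1
G(15) = mex{1,0,1,0,3} = 2
G(16) = mex{2,1,2,1,0} = 3
G_B(16) = 3.
Combined Grundy value = 1 ⊕ 3 = 2.

2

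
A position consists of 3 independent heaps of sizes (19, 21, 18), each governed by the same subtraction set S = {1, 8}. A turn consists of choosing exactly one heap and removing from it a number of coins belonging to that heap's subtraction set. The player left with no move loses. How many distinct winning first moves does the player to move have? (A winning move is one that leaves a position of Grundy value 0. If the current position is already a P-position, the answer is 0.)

0

All heaps use S = {1, 8}:
n :  0  1  2  3  4  5  6  7  8  9 10 11 12 13 14 15 16 17 18 19 20 21
G :  0  1  0  1  0  1  0  1  2  0  1  0  1  0  1  0  1  2  0  1  0  1
Heap A: G(19) = 1.
Heap B: G(21) = 1.
Heap C: G(18) = 0.
Combined Grundy value = 1 ⊕ 1 ⊕ 0 = 0.
A winning move leaves total XOR = 0, i.e. changes one component's Grundy value g to g ⊕ X where X is the current total.
Heap A: target g' = 1⊕0 = 1, but every legal move changes the Grundy value (mex property), so 0 moves.
Heap B: target g' = 1⊕0 = 1, but every legal move changes the Grundy value (mex property), so 0 moves.
Heap C: target g' = 0⊕0 = 0, but every legal move changes the Grundy value (mex property), so 0 moves.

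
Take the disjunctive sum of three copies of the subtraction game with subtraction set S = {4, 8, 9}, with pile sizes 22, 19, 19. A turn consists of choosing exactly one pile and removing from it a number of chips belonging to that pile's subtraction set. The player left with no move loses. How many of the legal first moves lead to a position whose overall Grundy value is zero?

All piles use S = {4, 8, 9}:
G(0) = 0
G(1) = mex{} = 0
G(2) = mex{} = 0
G(3) = mex{} = 0
G(4) = mex{0} = 1
G(5) = mex{0} = 1
G(6) = mex{0} = 1
G(7) = mex{0} = 1
G(8) = mex{1,0} = 2
G(9) = mex{1,0,0} = 2
G(10) = mex{1,0,0} = 2
G(11) = mex{1,0,0} = 2
G(12) = mex{2,1,0} = 3
G(13) = mex{2,1,1} = 0
G(14) = mex{2,1,1} = 0
G(15) = mex{2,1,1} = 0
G(16) = mex{3,2,1} = 0
G(17) = mex{0,2,2} = 1
G(18) = mex{0,2,2} = 1
G(19) = mex{0,2,2} = 1
G(20) = mex{0,3,2} = 1
G(21) = mex{1,0,3} = 2
G(22) = mex{1,0,0} = 2
Pile A: G(22) = 2.
Pile B: G(19) = 1.
Pile C: G(19) = 1.
Combined Grundy value = 2 ⊕ 1 ⊕ 1 = 2.
A winning move leaves total XOR = 0, i.e. changes one component's Grundy value g to g ⊕ X where X is the current total.
Pile A: need g' = 2⊕2 = 0. Options: 22−4→G=1, 22−8→G=0, 22−9→G=0. Hits: 2.
Pile B: need g' = 1⊕2 = 3. Options: 19−4→G=0, 19−8→G=2, 19−9→G=2. Hits: 0.
Pile C: need g' = 1⊕2 = 3. Options: 19−4→G=0, 19−8→G=2, 19−9→G=2. Hits: 0.

2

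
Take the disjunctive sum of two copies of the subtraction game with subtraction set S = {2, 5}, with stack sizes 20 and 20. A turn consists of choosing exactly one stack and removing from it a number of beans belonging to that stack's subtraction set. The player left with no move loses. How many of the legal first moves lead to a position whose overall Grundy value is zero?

All stacks use S = {2, 5}:
G(0) = 0
G(1) = mex{} = 0
G(2) = mex{0} = 1
G(3) = mex{0} = 1
G(4) = mex{1} = 0
G(5) = mex{1,0} = 2
G(6) = mex{0,0} = 1
G(7) = mex{2,1} = 0
G(8) = mex{1,1} = 0
G(9) = mex{0,0} = 1
G(10) = mex{0,2} = 1
G(11) = mex{1,1} = 0
G(12) = mex{1,0} = 2
G(13) = mex{0,0} = 1
G(14) = mex{2,1} = 0
G(15) = mex{1,1} = 0
G(16) = mex{0,0} = 1
G(17) = mex{0,2} = 1
G(18) = mex{1,1} = 0
G(19) = mex{1,0} = 2
G(20) = mex{0,0} = 1
Stack A: G(20) = 1.
Stack B: G(20) = 1.
Combined Grundy value = 1 ⊕ 1 = 0.
A winning move leaves total XOR = 0, i.e. changes one component's Grundy value g to g ⊕ X where X is the current total.
Stack A: target g' = 1⊕0 = 1, but every legal move changes the Grundy value (mex property), so 0 moves.
Stack B: target g' = 1⊕0 = 1, but every legal move changes the Grundy value (mex property), so 0 moves.

0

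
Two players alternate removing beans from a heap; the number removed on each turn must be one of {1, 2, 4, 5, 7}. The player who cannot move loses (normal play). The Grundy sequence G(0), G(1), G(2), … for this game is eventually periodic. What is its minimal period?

n :  0  1  2  3  4  5  6  7  8  9 10 11 12 13 14
G :  0  1  2  0  1  2  0  1  2  0  1  2  0  1  2
G(n+3) = G(n) holds for n = 0,…,6 (a full window of length max(S) = 7), so the sequence is purely periodic with period 3.

3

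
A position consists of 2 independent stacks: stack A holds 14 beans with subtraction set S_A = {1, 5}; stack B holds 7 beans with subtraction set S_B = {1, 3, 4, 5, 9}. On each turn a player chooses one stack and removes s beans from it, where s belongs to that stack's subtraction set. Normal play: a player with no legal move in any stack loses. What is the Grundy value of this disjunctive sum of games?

Stack A, S = {1, 5}:
n :  0  1  2  3  4  5  6  7  8  9 10 11 12 13 14
G :  0  1  0  1  0  1  0  1  0  1  0  1  0  1  0
G_A(14) = 0.
Stack B, S = {1, 3, 4, 5, 9}:
n : 0 1 2 3 4 5 6 7
G : 0 1 0 1 2 3 2 3
G_B(7) = 3.
Combined Grundy value = 0 ⊕ 3 = 3.

3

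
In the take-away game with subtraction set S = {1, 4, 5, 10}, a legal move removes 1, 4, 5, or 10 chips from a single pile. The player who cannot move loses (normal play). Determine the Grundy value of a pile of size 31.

n :  0  1  2  3  4  5  6  7  8  9 10 11 12 13 14 15 16 17 18 19 20 21 22 23 24 25 26 27 28 29 30 31
G :  0  1  0  1  2  3  2  3  0  1  4  0  1  2  0  1  3  0  1  2  0  1  2  0  1  2  0  1  2  0  1  2

2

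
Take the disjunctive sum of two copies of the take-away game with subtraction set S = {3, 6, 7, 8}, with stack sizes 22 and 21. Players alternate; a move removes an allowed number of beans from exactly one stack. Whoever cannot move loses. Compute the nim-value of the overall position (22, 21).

3

All stacks use S = {3, 6, 7, 8}:
G(0) = 0
G(1) = mex{} = 0
G(2) = mex{} = 0
G(3) = mex{0} = 1
G(4) = mex{0} = 1
G(5) = mex{0} = 1
G(6) = mex{1,0} = 2
G(7) = mex{1,0,0} = 2
G(8) = mex{1,0,0,0} = 2
G(9) = mex{2,1,0,0} = 3
G(10) = mex{2,1,1,0} = 3
G(11) = mex{2,1,1,1} = 0
G(12) = mex{3,2,1,1} = 0
G(13) = mex{3,2,2,1} = 0
G(14) = mex{0,2,2,2} = 1
G(15) = mex{0,3,2,2} = 1
G(16) = mex{0,3,3,2} = 1
G(17) = mex{1,0,3,3} = 2
G(18) = mex{1,0,0,3} = 2
G(19) = mex{1,0,0,0} = 2
G(20) = mex{2,1,0,0} = 3
G(21) = mex{2,1,1,0} = 3
G(22) = mex{2,1,1,1} = 0
Stack A: G(22) = 0.
Stack B: G(21) = 3.
Combined Grundy value = 0 ⊕ 3 = 3.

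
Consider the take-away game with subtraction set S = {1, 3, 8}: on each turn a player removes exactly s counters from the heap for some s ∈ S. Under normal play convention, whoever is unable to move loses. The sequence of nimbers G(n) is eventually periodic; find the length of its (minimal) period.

11

n :  0  1  2  3  4  5  6  7  8  9 10 11 12 13 14 15 16 17 18 19 20 21 22 23
G :  0  1  0  1  0  1  0  1  2  3  2  0  1  0  1  0  1  0  1  2  3  2  0  1
G(n+11) = G(n) holds for n = 0,…,7 (a full window of length max(S) = 8), so the sequence is purely periodic with period 11.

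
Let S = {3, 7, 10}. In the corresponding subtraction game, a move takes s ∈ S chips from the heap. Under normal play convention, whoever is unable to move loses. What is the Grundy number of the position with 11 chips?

n :  0  1  2  3  4  5  6  7  8  9 10 11
G :  0  0  0  1  1  1  0  2  2  1  3  3

3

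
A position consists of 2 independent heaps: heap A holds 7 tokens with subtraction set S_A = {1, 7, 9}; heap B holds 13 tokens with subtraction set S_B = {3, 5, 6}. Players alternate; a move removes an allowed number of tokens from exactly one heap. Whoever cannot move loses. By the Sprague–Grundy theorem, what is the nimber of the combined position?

0

Heap A, S = {1, 7, 9}:
G(0) = 0
G(1) = mex{0} = 1
G(2) = mex{1} = 0
G(3) = mex{0} = 1
G(4) = mex{1} = 0
G(5) = mex{0} = 1
G(6) = mex{1} = 0
G(7) = mex{0,0} = 1
G_A(7) = 1.
Heap B, S = {3, 5, 6}:
n :  0  1  2  3  4  5  6  7  8  9 10 11 12 13
G :  0  0  0  1  1  1  2  2  2  0  0  0  1  1
G_B(13) = 1.
Combined Grundy value = 1 ⊕ 1 = 0.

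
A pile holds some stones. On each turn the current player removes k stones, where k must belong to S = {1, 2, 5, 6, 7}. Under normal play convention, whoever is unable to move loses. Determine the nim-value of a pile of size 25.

n :  0  1  2  3  4  5  6  7  8  9 10 11 12 13 14 15 16 17 18 19 20 21 22 23 24 25
G :  0  1  2  0  1  2  3  4  5  3  4  0  1  2  0  1  2  3  4  5  3  4  0  1  2  0

0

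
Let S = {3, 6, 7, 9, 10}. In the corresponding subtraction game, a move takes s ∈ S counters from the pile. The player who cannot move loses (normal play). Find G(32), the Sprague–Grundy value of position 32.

2

n :  0  1  2  3  4  5  6  7  8  9 10 11 12 13 14 15 16 17 18 19 20 21 22 23 24 25 26 27 28 29 30 31 32
G :  0  0  0  1  1  1  2  2  2  3  3  3  4  0  0  0  1  1  1  2  2  2  3  3  3  4  0  0  0  1  1  1  2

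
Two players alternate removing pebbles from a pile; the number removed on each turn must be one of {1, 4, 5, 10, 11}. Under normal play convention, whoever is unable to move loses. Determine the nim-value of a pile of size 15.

1

n :  0  1  2  3  4  5  6  7  8  9 10 11 12 13 14 15
G :  0  1  0  1  2  3  2  3  0  1  4  5  2  3  0  1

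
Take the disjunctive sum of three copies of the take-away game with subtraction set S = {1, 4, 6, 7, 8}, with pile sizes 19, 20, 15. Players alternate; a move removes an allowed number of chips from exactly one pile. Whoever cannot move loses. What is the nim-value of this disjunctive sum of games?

All piles use S = {1, 4, 6, 7, 8}:
G(0) = 0
G(1) = mex{0} = 1
G(2) = mex{1} = 0
G(3) = mex{0} = 1
G(4) = mex{1,0} = 2
G(5) = mex{2,1} = 0
G(6) = mex{0,0,0} = 1
G(7) = mex{1,1,1,0} = 2
G(8) = mex{2,2,0,1,0} = 3
G(9) = mex{3,0,1,0,1} = 2
G(10) = mex{2,1,2,1,0} = 3
G(11) = mex{3,2,0,2,1} = 4
G(12) = mex{4,3,1,0,2} = 5
G(13) = mex{5,2,2,1,0} = 3
G(14) = mex{3,3,3,2,1} = 0
G(15) = mex{0,4,2,3,2} = 1
G(16) = mex{1,5,3,2,3} = 0
G(17) = mex{0,3,4,3,2} = 1
G(18) = mex{1,0,5,4,3} = 2
G(19) = mex{2,1,3,5,4} = 0
G(20) = mex{0,0,0,3,5} = 1
Pile A: G(19) = 0.
Pile B: G(20) = 1.
Pile C: G(15) = 1.
Combined Grundy value = 0 ⊕ 1 ⊕ 1 = 0.

0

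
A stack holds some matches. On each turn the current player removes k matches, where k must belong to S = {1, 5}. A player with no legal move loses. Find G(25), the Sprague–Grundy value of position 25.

1

G(0) = 0
G(1) = mex{0} = 1
G(2) = mex{1} = 0
G(3) = mex{0} = 1
G(4) = mex{1} = 0
G(5) = mex{0,0} = 1
G(6) = mex{1,1} = 0
G(7) = mex{0,0} = 1
G(8) = mex{1,1} = 0
G(9) = mex{0,0} = 1
G(10) = mex{1,1} = 0
G(11) = mex{0,0} = 1
G(12) = mex{1,1} = 0
G(13) = mex{0,0} = 1
G(14) = mex{1,1} = 0
G(15) = mex{0,0} = 1
G(16) = mex{1,1} = 0
G(17) = mex{0,0} = 1
G(18) = mex{1,1} = 0
G(19) = mex{0,0} = 1
G(20) = mex{1,1} = 0
G(21) = mex{0,0} = 1
G(22) = mex{1,1} = 0
G(23) = mex{0,0} = 1
G(24) = mex{1,1} = 0
G(25) = mex{0,0} = 1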